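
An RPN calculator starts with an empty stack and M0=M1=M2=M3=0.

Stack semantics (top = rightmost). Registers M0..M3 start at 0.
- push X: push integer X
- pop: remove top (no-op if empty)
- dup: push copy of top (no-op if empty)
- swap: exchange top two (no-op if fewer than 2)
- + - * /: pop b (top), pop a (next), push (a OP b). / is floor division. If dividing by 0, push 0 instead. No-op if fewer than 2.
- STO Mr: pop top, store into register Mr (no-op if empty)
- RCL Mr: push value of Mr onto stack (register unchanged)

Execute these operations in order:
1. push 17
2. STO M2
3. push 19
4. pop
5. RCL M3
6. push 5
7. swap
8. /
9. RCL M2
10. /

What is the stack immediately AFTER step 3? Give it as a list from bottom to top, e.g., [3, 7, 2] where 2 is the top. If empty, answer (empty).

After op 1 (push 17): stack=[17] mem=[0,0,0,0]
After op 2 (STO M2): stack=[empty] mem=[0,0,17,0]
After op 3 (push 19): stack=[19] mem=[0,0,17,0]

[19]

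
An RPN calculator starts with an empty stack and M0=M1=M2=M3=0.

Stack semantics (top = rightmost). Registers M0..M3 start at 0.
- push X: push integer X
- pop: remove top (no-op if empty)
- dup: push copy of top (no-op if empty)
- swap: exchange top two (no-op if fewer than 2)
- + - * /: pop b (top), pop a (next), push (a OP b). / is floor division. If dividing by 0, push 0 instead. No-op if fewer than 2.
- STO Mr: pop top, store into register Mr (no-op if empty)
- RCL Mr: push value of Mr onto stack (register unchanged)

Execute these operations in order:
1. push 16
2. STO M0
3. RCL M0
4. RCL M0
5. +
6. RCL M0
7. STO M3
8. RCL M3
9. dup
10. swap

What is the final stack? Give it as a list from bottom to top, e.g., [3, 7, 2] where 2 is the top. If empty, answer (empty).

Answer: [32, 16, 16]

Derivation:
After op 1 (push 16): stack=[16] mem=[0,0,0,0]
After op 2 (STO M0): stack=[empty] mem=[16,0,0,0]
After op 3 (RCL M0): stack=[16] mem=[16,0,0,0]
After op 4 (RCL M0): stack=[16,16] mem=[16,0,0,0]
After op 5 (+): stack=[32] mem=[16,0,0,0]
After op 6 (RCL M0): stack=[32,16] mem=[16,0,0,0]
After op 7 (STO M3): stack=[32] mem=[16,0,0,16]
After op 8 (RCL M3): stack=[32,16] mem=[16,0,0,16]
After op 9 (dup): stack=[32,16,16] mem=[16,0,0,16]
After op 10 (swap): stack=[32,16,16] mem=[16,0,0,16]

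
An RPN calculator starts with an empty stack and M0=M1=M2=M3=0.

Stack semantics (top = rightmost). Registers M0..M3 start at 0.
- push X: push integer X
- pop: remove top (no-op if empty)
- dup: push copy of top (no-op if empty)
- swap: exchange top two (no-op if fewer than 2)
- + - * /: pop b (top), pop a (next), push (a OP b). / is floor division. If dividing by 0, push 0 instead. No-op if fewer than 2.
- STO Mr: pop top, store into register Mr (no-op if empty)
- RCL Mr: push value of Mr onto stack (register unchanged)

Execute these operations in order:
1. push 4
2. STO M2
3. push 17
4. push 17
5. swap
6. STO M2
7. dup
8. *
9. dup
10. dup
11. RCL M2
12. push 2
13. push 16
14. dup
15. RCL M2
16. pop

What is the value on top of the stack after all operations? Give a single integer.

Answer: 16

Derivation:
After op 1 (push 4): stack=[4] mem=[0,0,0,0]
After op 2 (STO M2): stack=[empty] mem=[0,0,4,0]
After op 3 (push 17): stack=[17] mem=[0,0,4,0]
After op 4 (push 17): stack=[17,17] mem=[0,0,4,0]
After op 5 (swap): stack=[17,17] mem=[0,0,4,0]
After op 6 (STO M2): stack=[17] mem=[0,0,17,0]
After op 7 (dup): stack=[17,17] mem=[0,0,17,0]
After op 8 (*): stack=[289] mem=[0,0,17,0]
After op 9 (dup): stack=[289,289] mem=[0,0,17,0]
After op 10 (dup): stack=[289,289,289] mem=[0,0,17,0]
After op 11 (RCL M2): stack=[289,289,289,17] mem=[0,0,17,0]
After op 12 (push 2): stack=[289,289,289,17,2] mem=[0,0,17,0]
After op 13 (push 16): stack=[289,289,289,17,2,16] mem=[0,0,17,0]
After op 14 (dup): stack=[289,289,289,17,2,16,16] mem=[0,0,17,0]
After op 15 (RCL M2): stack=[289,289,289,17,2,16,16,17] mem=[0,0,17,0]
After op 16 (pop): stack=[289,289,289,17,2,16,16] mem=[0,0,17,0]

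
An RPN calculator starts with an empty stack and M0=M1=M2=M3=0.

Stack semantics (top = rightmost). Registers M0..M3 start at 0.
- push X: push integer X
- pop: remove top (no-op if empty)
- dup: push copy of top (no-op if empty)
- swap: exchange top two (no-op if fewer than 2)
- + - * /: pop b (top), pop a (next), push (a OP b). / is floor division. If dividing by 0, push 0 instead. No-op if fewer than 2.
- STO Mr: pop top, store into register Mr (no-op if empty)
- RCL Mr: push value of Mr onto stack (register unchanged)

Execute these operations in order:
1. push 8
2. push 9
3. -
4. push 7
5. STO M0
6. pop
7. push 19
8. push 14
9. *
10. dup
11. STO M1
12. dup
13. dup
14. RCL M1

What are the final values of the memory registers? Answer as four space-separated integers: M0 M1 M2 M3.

After op 1 (push 8): stack=[8] mem=[0,0,0,0]
After op 2 (push 9): stack=[8,9] mem=[0,0,0,0]
After op 3 (-): stack=[-1] mem=[0,0,0,0]
After op 4 (push 7): stack=[-1,7] mem=[0,0,0,0]
After op 5 (STO M0): stack=[-1] mem=[7,0,0,0]
After op 6 (pop): stack=[empty] mem=[7,0,0,0]
After op 7 (push 19): stack=[19] mem=[7,0,0,0]
After op 8 (push 14): stack=[19,14] mem=[7,0,0,0]
After op 9 (*): stack=[266] mem=[7,0,0,0]
After op 10 (dup): stack=[266,266] mem=[7,0,0,0]
After op 11 (STO M1): stack=[266] mem=[7,266,0,0]
After op 12 (dup): stack=[266,266] mem=[7,266,0,0]
After op 13 (dup): stack=[266,266,266] mem=[7,266,0,0]
After op 14 (RCL M1): stack=[266,266,266,266] mem=[7,266,0,0]

Answer: 7 266 0 0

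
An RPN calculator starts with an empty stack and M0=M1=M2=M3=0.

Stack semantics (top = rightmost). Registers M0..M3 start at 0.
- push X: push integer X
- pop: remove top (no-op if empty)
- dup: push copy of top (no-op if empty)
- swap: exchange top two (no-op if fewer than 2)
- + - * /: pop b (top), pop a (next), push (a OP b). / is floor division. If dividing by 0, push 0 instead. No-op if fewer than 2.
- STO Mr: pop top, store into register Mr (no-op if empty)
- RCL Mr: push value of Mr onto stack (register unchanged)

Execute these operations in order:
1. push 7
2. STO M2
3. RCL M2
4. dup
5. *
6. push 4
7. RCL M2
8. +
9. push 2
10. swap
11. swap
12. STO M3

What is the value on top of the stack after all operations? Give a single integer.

After op 1 (push 7): stack=[7] mem=[0,0,0,0]
After op 2 (STO M2): stack=[empty] mem=[0,0,7,0]
After op 3 (RCL M2): stack=[7] mem=[0,0,7,0]
After op 4 (dup): stack=[7,7] mem=[0,0,7,0]
After op 5 (*): stack=[49] mem=[0,0,7,0]
After op 6 (push 4): stack=[49,4] mem=[0,0,7,0]
After op 7 (RCL M2): stack=[49,4,7] mem=[0,0,7,0]
After op 8 (+): stack=[49,11] mem=[0,0,7,0]
After op 9 (push 2): stack=[49,11,2] mem=[0,0,7,0]
After op 10 (swap): stack=[49,2,11] mem=[0,0,7,0]
After op 11 (swap): stack=[49,11,2] mem=[0,0,7,0]
After op 12 (STO M3): stack=[49,11] mem=[0,0,7,2]

Answer: 11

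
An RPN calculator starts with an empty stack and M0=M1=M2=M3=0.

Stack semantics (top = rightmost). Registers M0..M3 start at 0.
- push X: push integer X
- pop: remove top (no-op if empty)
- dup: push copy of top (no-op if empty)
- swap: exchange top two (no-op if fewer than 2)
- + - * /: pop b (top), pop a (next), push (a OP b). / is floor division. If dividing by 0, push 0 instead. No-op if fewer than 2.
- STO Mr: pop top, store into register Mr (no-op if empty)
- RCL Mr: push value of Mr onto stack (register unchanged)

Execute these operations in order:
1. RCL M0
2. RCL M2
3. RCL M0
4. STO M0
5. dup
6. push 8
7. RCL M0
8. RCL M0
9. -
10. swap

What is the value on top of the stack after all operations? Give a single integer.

After op 1 (RCL M0): stack=[0] mem=[0,0,0,0]
After op 2 (RCL M2): stack=[0,0] mem=[0,0,0,0]
After op 3 (RCL M0): stack=[0,0,0] mem=[0,0,0,0]
After op 4 (STO M0): stack=[0,0] mem=[0,0,0,0]
After op 5 (dup): stack=[0,0,0] mem=[0,0,0,0]
After op 6 (push 8): stack=[0,0,0,8] mem=[0,0,0,0]
After op 7 (RCL M0): stack=[0,0,0,8,0] mem=[0,0,0,0]
After op 8 (RCL M0): stack=[0,0,0,8,0,0] mem=[0,0,0,0]
After op 9 (-): stack=[0,0,0,8,0] mem=[0,0,0,0]
After op 10 (swap): stack=[0,0,0,0,8] mem=[0,0,0,0]

Answer: 8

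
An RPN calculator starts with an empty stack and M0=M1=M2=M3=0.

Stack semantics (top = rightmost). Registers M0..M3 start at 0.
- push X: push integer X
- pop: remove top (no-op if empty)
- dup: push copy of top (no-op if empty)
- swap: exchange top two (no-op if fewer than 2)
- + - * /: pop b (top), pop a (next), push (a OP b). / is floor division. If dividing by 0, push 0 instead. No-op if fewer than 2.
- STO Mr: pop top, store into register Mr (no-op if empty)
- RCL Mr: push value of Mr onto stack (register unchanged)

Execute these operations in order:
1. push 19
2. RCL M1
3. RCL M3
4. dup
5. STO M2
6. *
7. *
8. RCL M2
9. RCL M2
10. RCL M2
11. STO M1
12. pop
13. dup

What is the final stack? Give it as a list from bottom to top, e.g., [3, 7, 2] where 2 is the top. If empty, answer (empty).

After op 1 (push 19): stack=[19] mem=[0,0,0,0]
After op 2 (RCL M1): stack=[19,0] mem=[0,0,0,0]
After op 3 (RCL M3): stack=[19,0,0] mem=[0,0,0,0]
After op 4 (dup): stack=[19,0,0,0] mem=[0,0,0,0]
After op 5 (STO M2): stack=[19,0,0] mem=[0,0,0,0]
After op 6 (*): stack=[19,0] mem=[0,0,0,0]
After op 7 (*): stack=[0] mem=[0,0,0,0]
After op 8 (RCL M2): stack=[0,0] mem=[0,0,0,0]
After op 9 (RCL M2): stack=[0,0,0] mem=[0,0,0,0]
After op 10 (RCL M2): stack=[0,0,0,0] mem=[0,0,0,0]
After op 11 (STO M1): stack=[0,0,0] mem=[0,0,0,0]
After op 12 (pop): stack=[0,0] mem=[0,0,0,0]
After op 13 (dup): stack=[0,0,0] mem=[0,0,0,0]

Answer: [0, 0, 0]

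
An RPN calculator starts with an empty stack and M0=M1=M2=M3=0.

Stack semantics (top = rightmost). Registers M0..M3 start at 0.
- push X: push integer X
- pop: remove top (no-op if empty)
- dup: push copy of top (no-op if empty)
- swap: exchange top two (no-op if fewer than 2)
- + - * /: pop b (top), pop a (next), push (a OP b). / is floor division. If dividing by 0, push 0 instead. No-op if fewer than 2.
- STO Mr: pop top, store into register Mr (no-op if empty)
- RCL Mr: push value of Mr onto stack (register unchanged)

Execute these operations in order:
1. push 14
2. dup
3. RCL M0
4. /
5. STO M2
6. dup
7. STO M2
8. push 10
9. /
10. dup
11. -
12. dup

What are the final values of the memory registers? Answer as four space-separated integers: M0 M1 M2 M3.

Answer: 0 0 14 0

Derivation:
After op 1 (push 14): stack=[14] mem=[0,0,0,0]
After op 2 (dup): stack=[14,14] mem=[0,0,0,0]
After op 3 (RCL M0): stack=[14,14,0] mem=[0,0,0,0]
After op 4 (/): stack=[14,0] mem=[0,0,0,0]
After op 5 (STO M2): stack=[14] mem=[0,0,0,0]
After op 6 (dup): stack=[14,14] mem=[0,0,0,0]
After op 7 (STO M2): stack=[14] mem=[0,0,14,0]
After op 8 (push 10): stack=[14,10] mem=[0,0,14,0]
After op 9 (/): stack=[1] mem=[0,0,14,0]
After op 10 (dup): stack=[1,1] mem=[0,0,14,0]
After op 11 (-): stack=[0] mem=[0,0,14,0]
After op 12 (dup): stack=[0,0] mem=[0,0,14,0]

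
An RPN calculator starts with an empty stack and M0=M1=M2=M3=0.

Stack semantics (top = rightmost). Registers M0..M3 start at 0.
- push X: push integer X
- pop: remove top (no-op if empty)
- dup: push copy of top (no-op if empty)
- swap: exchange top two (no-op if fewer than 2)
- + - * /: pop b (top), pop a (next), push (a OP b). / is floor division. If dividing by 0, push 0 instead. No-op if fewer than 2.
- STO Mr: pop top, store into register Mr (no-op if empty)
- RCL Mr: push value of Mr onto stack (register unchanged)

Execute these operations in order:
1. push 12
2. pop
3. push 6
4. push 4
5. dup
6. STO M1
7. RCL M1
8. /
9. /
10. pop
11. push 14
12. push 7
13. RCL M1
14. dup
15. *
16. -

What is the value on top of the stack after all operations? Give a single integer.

After op 1 (push 12): stack=[12] mem=[0,0,0,0]
After op 2 (pop): stack=[empty] mem=[0,0,0,0]
After op 3 (push 6): stack=[6] mem=[0,0,0,0]
After op 4 (push 4): stack=[6,4] mem=[0,0,0,0]
After op 5 (dup): stack=[6,4,4] mem=[0,0,0,0]
After op 6 (STO M1): stack=[6,4] mem=[0,4,0,0]
After op 7 (RCL M1): stack=[6,4,4] mem=[0,4,0,0]
After op 8 (/): stack=[6,1] mem=[0,4,0,0]
After op 9 (/): stack=[6] mem=[0,4,0,0]
After op 10 (pop): stack=[empty] mem=[0,4,0,0]
After op 11 (push 14): stack=[14] mem=[0,4,0,0]
After op 12 (push 7): stack=[14,7] mem=[0,4,0,0]
After op 13 (RCL M1): stack=[14,7,4] mem=[0,4,0,0]
After op 14 (dup): stack=[14,7,4,4] mem=[0,4,0,0]
After op 15 (*): stack=[14,7,16] mem=[0,4,0,0]
After op 16 (-): stack=[14,-9] mem=[0,4,0,0]

Answer: -9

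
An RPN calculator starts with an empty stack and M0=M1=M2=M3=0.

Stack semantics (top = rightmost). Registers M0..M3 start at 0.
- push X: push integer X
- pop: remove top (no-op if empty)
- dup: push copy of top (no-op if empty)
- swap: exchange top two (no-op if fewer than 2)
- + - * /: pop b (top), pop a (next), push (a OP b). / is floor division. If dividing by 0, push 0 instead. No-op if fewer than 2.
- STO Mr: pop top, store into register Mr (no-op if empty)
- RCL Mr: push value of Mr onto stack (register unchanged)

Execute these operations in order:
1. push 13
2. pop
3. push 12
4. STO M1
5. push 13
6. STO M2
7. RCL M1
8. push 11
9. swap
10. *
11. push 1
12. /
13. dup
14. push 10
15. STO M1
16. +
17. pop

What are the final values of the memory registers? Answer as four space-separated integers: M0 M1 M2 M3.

After op 1 (push 13): stack=[13] mem=[0,0,0,0]
After op 2 (pop): stack=[empty] mem=[0,0,0,0]
After op 3 (push 12): stack=[12] mem=[0,0,0,0]
After op 4 (STO M1): stack=[empty] mem=[0,12,0,0]
After op 5 (push 13): stack=[13] mem=[0,12,0,0]
After op 6 (STO M2): stack=[empty] mem=[0,12,13,0]
After op 7 (RCL M1): stack=[12] mem=[0,12,13,0]
After op 8 (push 11): stack=[12,11] mem=[0,12,13,0]
After op 9 (swap): stack=[11,12] mem=[0,12,13,0]
After op 10 (*): stack=[132] mem=[0,12,13,0]
After op 11 (push 1): stack=[132,1] mem=[0,12,13,0]
After op 12 (/): stack=[132] mem=[0,12,13,0]
After op 13 (dup): stack=[132,132] mem=[0,12,13,0]
After op 14 (push 10): stack=[132,132,10] mem=[0,12,13,0]
After op 15 (STO M1): stack=[132,132] mem=[0,10,13,0]
After op 16 (+): stack=[264] mem=[0,10,13,0]
After op 17 (pop): stack=[empty] mem=[0,10,13,0]

Answer: 0 10 13 0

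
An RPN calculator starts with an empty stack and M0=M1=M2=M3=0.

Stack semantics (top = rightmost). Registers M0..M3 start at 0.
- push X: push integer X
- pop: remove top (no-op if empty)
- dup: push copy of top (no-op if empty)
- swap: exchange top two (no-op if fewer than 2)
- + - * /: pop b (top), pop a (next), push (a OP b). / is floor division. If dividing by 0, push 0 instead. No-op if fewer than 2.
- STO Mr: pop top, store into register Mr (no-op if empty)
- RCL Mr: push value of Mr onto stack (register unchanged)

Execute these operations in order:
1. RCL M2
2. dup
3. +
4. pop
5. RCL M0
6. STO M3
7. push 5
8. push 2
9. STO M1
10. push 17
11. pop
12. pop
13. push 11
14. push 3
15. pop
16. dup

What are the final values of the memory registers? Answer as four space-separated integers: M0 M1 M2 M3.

Answer: 0 2 0 0

Derivation:
After op 1 (RCL M2): stack=[0] mem=[0,0,0,0]
After op 2 (dup): stack=[0,0] mem=[0,0,0,0]
After op 3 (+): stack=[0] mem=[0,0,0,0]
After op 4 (pop): stack=[empty] mem=[0,0,0,0]
After op 5 (RCL M0): stack=[0] mem=[0,0,0,0]
After op 6 (STO M3): stack=[empty] mem=[0,0,0,0]
After op 7 (push 5): stack=[5] mem=[0,0,0,0]
After op 8 (push 2): stack=[5,2] mem=[0,0,0,0]
After op 9 (STO M1): stack=[5] mem=[0,2,0,0]
After op 10 (push 17): stack=[5,17] mem=[0,2,0,0]
After op 11 (pop): stack=[5] mem=[0,2,0,0]
After op 12 (pop): stack=[empty] mem=[0,2,0,0]
After op 13 (push 11): stack=[11] mem=[0,2,0,0]
After op 14 (push 3): stack=[11,3] mem=[0,2,0,0]
After op 15 (pop): stack=[11] mem=[0,2,0,0]
After op 16 (dup): stack=[11,11] mem=[0,2,0,0]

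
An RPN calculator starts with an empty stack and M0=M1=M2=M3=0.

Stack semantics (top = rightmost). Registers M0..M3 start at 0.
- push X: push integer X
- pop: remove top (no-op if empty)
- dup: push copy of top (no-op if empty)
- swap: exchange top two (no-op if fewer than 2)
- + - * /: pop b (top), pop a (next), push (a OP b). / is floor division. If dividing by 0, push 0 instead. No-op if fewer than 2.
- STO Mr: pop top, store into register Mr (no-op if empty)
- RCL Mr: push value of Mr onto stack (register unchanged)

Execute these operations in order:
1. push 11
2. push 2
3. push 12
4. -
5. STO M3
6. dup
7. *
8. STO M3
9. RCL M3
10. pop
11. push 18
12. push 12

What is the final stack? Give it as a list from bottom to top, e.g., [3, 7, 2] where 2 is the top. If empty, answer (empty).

Answer: [18, 12]

Derivation:
After op 1 (push 11): stack=[11] mem=[0,0,0,0]
After op 2 (push 2): stack=[11,2] mem=[0,0,0,0]
After op 3 (push 12): stack=[11,2,12] mem=[0,0,0,0]
After op 4 (-): stack=[11,-10] mem=[0,0,0,0]
After op 5 (STO M3): stack=[11] mem=[0,0,0,-10]
After op 6 (dup): stack=[11,11] mem=[0,0,0,-10]
After op 7 (*): stack=[121] mem=[0,0,0,-10]
After op 8 (STO M3): stack=[empty] mem=[0,0,0,121]
After op 9 (RCL M3): stack=[121] mem=[0,0,0,121]
After op 10 (pop): stack=[empty] mem=[0,0,0,121]
After op 11 (push 18): stack=[18] mem=[0,0,0,121]
After op 12 (push 12): stack=[18,12] mem=[0,0,0,121]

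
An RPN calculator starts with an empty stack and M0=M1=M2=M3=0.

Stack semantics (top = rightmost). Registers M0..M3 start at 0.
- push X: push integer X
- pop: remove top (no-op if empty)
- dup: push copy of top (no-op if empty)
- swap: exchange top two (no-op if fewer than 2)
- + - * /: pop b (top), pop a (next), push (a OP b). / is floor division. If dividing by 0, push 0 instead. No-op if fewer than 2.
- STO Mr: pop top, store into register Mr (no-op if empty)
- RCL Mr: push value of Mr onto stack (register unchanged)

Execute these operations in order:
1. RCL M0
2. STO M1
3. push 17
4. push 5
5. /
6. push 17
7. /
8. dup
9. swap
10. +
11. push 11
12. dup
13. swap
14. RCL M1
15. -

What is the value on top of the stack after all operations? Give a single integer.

Answer: 11

Derivation:
After op 1 (RCL M0): stack=[0] mem=[0,0,0,0]
After op 2 (STO M1): stack=[empty] mem=[0,0,0,0]
After op 3 (push 17): stack=[17] mem=[0,0,0,0]
After op 4 (push 5): stack=[17,5] mem=[0,0,0,0]
After op 5 (/): stack=[3] mem=[0,0,0,0]
After op 6 (push 17): stack=[3,17] mem=[0,0,0,0]
After op 7 (/): stack=[0] mem=[0,0,0,0]
After op 8 (dup): stack=[0,0] mem=[0,0,0,0]
After op 9 (swap): stack=[0,0] mem=[0,0,0,0]
After op 10 (+): stack=[0] mem=[0,0,0,0]
After op 11 (push 11): stack=[0,11] mem=[0,0,0,0]
After op 12 (dup): stack=[0,11,11] mem=[0,0,0,0]
After op 13 (swap): stack=[0,11,11] mem=[0,0,0,0]
After op 14 (RCL M1): stack=[0,11,11,0] mem=[0,0,0,0]
After op 15 (-): stack=[0,11,11] mem=[0,0,0,0]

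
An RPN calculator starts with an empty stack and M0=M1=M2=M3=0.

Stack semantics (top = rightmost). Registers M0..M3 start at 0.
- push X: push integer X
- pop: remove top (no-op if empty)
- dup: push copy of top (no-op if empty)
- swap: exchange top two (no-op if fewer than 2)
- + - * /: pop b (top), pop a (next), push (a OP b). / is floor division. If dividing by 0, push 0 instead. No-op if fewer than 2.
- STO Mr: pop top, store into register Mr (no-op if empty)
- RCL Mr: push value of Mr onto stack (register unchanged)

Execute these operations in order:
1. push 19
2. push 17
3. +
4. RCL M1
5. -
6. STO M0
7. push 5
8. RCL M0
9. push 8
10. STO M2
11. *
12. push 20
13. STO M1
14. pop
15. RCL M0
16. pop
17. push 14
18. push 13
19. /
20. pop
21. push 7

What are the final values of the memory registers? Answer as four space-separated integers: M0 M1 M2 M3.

After op 1 (push 19): stack=[19] mem=[0,0,0,0]
After op 2 (push 17): stack=[19,17] mem=[0,0,0,0]
After op 3 (+): stack=[36] mem=[0,0,0,0]
After op 4 (RCL M1): stack=[36,0] mem=[0,0,0,0]
After op 5 (-): stack=[36] mem=[0,0,0,0]
After op 6 (STO M0): stack=[empty] mem=[36,0,0,0]
After op 7 (push 5): stack=[5] mem=[36,0,0,0]
After op 8 (RCL M0): stack=[5,36] mem=[36,0,0,0]
After op 9 (push 8): stack=[5,36,8] mem=[36,0,0,0]
After op 10 (STO M2): stack=[5,36] mem=[36,0,8,0]
After op 11 (*): stack=[180] mem=[36,0,8,0]
After op 12 (push 20): stack=[180,20] mem=[36,0,8,0]
After op 13 (STO M1): stack=[180] mem=[36,20,8,0]
After op 14 (pop): stack=[empty] mem=[36,20,8,0]
After op 15 (RCL M0): stack=[36] mem=[36,20,8,0]
After op 16 (pop): stack=[empty] mem=[36,20,8,0]
After op 17 (push 14): stack=[14] mem=[36,20,8,0]
After op 18 (push 13): stack=[14,13] mem=[36,20,8,0]
After op 19 (/): stack=[1] mem=[36,20,8,0]
After op 20 (pop): stack=[empty] mem=[36,20,8,0]
After op 21 (push 7): stack=[7] mem=[36,20,8,0]

Answer: 36 20 8 0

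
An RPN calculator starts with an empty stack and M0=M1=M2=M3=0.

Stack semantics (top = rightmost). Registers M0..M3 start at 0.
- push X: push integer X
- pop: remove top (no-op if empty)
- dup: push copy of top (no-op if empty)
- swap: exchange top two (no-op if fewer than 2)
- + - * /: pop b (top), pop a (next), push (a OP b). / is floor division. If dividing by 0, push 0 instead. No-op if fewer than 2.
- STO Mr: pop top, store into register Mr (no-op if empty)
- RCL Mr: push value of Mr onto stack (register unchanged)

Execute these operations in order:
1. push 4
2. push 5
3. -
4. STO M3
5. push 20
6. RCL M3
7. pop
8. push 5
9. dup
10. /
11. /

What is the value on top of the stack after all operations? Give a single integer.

Answer: 20

Derivation:
After op 1 (push 4): stack=[4] mem=[0,0,0,0]
After op 2 (push 5): stack=[4,5] mem=[0,0,0,0]
After op 3 (-): stack=[-1] mem=[0,0,0,0]
After op 4 (STO M3): stack=[empty] mem=[0,0,0,-1]
After op 5 (push 20): stack=[20] mem=[0,0,0,-1]
After op 6 (RCL M3): stack=[20,-1] mem=[0,0,0,-1]
After op 7 (pop): stack=[20] mem=[0,0,0,-1]
After op 8 (push 5): stack=[20,5] mem=[0,0,0,-1]
After op 9 (dup): stack=[20,5,5] mem=[0,0,0,-1]
After op 10 (/): stack=[20,1] mem=[0,0,0,-1]
After op 11 (/): stack=[20] mem=[0,0,0,-1]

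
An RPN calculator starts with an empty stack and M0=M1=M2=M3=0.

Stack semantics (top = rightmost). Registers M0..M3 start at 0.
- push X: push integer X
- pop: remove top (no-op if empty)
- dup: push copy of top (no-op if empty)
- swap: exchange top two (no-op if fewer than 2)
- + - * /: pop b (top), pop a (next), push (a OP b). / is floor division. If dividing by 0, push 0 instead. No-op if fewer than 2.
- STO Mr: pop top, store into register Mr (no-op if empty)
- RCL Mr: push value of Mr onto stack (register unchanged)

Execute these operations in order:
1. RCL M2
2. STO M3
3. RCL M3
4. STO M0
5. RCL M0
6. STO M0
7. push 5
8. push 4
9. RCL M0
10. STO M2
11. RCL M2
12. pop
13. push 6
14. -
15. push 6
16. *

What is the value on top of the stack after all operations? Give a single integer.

Answer: -12

Derivation:
After op 1 (RCL M2): stack=[0] mem=[0,0,0,0]
After op 2 (STO M3): stack=[empty] mem=[0,0,0,0]
After op 3 (RCL M3): stack=[0] mem=[0,0,0,0]
After op 4 (STO M0): stack=[empty] mem=[0,0,0,0]
After op 5 (RCL M0): stack=[0] mem=[0,0,0,0]
After op 6 (STO M0): stack=[empty] mem=[0,0,0,0]
After op 7 (push 5): stack=[5] mem=[0,0,0,0]
After op 8 (push 4): stack=[5,4] mem=[0,0,0,0]
After op 9 (RCL M0): stack=[5,4,0] mem=[0,0,0,0]
After op 10 (STO M2): stack=[5,4] mem=[0,0,0,0]
After op 11 (RCL M2): stack=[5,4,0] mem=[0,0,0,0]
After op 12 (pop): stack=[5,4] mem=[0,0,0,0]
After op 13 (push 6): stack=[5,4,6] mem=[0,0,0,0]
After op 14 (-): stack=[5,-2] mem=[0,0,0,0]
After op 15 (push 6): stack=[5,-2,6] mem=[0,0,0,0]
After op 16 (*): stack=[5,-12] mem=[0,0,0,0]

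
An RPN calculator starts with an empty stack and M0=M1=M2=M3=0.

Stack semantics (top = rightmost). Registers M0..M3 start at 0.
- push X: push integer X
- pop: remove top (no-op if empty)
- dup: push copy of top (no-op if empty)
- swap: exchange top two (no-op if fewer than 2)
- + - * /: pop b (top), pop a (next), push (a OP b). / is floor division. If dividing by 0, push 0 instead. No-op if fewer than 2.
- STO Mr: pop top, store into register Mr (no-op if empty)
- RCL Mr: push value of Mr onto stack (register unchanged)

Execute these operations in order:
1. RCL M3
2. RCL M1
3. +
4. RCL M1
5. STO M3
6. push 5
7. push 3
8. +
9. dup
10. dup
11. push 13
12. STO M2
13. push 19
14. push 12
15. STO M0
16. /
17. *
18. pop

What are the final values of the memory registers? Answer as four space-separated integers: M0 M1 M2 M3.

Answer: 12 0 13 0

Derivation:
After op 1 (RCL M3): stack=[0] mem=[0,0,0,0]
After op 2 (RCL M1): stack=[0,0] mem=[0,0,0,0]
After op 3 (+): stack=[0] mem=[0,0,0,0]
After op 4 (RCL M1): stack=[0,0] mem=[0,0,0,0]
After op 5 (STO M3): stack=[0] mem=[0,0,0,0]
After op 6 (push 5): stack=[0,5] mem=[0,0,0,0]
After op 7 (push 3): stack=[0,5,3] mem=[0,0,0,0]
After op 8 (+): stack=[0,8] mem=[0,0,0,0]
After op 9 (dup): stack=[0,8,8] mem=[0,0,0,0]
After op 10 (dup): stack=[0,8,8,8] mem=[0,0,0,0]
After op 11 (push 13): stack=[0,8,8,8,13] mem=[0,0,0,0]
After op 12 (STO M2): stack=[0,8,8,8] mem=[0,0,13,0]
After op 13 (push 19): stack=[0,8,8,8,19] mem=[0,0,13,0]
After op 14 (push 12): stack=[0,8,8,8,19,12] mem=[0,0,13,0]
After op 15 (STO M0): stack=[0,8,8,8,19] mem=[12,0,13,0]
After op 16 (/): stack=[0,8,8,0] mem=[12,0,13,0]
After op 17 (*): stack=[0,8,0] mem=[12,0,13,0]
After op 18 (pop): stack=[0,8] mem=[12,0,13,0]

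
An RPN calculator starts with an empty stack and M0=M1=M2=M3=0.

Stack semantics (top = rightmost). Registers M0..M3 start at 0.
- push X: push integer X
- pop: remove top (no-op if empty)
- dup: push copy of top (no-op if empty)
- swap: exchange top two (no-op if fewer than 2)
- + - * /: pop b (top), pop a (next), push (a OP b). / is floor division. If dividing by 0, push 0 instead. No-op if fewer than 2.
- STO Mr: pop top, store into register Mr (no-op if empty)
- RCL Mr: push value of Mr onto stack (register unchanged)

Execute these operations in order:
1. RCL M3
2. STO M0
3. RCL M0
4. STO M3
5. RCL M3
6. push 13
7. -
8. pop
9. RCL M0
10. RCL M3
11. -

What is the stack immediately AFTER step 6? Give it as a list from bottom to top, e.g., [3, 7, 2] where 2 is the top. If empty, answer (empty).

After op 1 (RCL M3): stack=[0] mem=[0,0,0,0]
After op 2 (STO M0): stack=[empty] mem=[0,0,0,0]
After op 3 (RCL M0): stack=[0] mem=[0,0,0,0]
After op 4 (STO M3): stack=[empty] mem=[0,0,0,0]
After op 5 (RCL M3): stack=[0] mem=[0,0,0,0]
After op 6 (push 13): stack=[0,13] mem=[0,0,0,0]

[0, 13]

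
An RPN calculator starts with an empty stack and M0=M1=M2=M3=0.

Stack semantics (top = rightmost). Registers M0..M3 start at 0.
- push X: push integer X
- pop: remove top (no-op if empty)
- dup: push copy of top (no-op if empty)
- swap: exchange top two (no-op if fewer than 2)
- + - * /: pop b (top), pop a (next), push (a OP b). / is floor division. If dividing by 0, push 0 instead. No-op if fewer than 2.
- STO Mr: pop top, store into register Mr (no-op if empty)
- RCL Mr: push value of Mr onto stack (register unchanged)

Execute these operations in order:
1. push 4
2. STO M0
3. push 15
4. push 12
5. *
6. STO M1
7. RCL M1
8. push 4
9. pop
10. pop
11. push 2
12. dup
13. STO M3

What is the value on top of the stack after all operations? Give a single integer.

After op 1 (push 4): stack=[4] mem=[0,0,0,0]
After op 2 (STO M0): stack=[empty] mem=[4,0,0,0]
After op 3 (push 15): stack=[15] mem=[4,0,0,0]
After op 4 (push 12): stack=[15,12] mem=[4,0,0,0]
After op 5 (*): stack=[180] mem=[4,0,0,0]
After op 6 (STO M1): stack=[empty] mem=[4,180,0,0]
After op 7 (RCL M1): stack=[180] mem=[4,180,0,0]
After op 8 (push 4): stack=[180,4] mem=[4,180,0,0]
After op 9 (pop): stack=[180] mem=[4,180,0,0]
After op 10 (pop): stack=[empty] mem=[4,180,0,0]
After op 11 (push 2): stack=[2] mem=[4,180,0,0]
After op 12 (dup): stack=[2,2] mem=[4,180,0,0]
After op 13 (STO M3): stack=[2] mem=[4,180,0,2]

Answer: 2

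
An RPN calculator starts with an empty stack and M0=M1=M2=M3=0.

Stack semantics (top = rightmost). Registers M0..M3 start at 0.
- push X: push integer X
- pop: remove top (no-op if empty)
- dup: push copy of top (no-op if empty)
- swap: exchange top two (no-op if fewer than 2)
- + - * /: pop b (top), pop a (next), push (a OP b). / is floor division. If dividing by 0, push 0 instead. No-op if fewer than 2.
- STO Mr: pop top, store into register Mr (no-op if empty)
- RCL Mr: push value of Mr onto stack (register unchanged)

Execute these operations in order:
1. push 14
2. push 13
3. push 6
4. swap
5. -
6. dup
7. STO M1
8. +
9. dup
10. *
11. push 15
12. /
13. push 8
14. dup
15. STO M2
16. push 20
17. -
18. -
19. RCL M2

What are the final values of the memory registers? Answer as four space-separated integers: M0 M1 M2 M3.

Answer: 0 -7 8 0

Derivation:
After op 1 (push 14): stack=[14] mem=[0,0,0,0]
After op 2 (push 13): stack=[14,13] mem=[0,0,0,0]
After op 3 (push 6): stack=[14,13,6] mem=[0,0,0,0]
After op 4 (swap): stack=[14,6,13] mem=[0,0,0,0]
After op 5 (-): stack=[14,-7] mem=[0,0,0,0]
After op 6 (dup): stack=[14,-7,-7] mem=[0,0,0,0]
After op 7 (STO M1): stack=[14,-7] mem=[0,-7,0,0]
After op 8 (+): stack=[7] mem=[0,-7,0,0]
After op 9 (dup): stack=[7,7] mem=[0,-7,0,0]
After op 10 (*): stack=[49] mem=[0,-7,0,0]
After op 11 (push 15): stack=[49,15] mem=[0,-7,0,0]
After op 12 (/): stack=[3] mem=[0,-7,0,0]
After op 13 (push 8): stack=[3,8] mem=[0,-7,0,0]
After op 14 (dup): stack=[3,8,8] mem=[0,-7,0,0]
After op 15 (STO M2): stack=[3,8] mem=[0,-7,8,0]
After op 16 (push 20): stack=[3,8,20] mem=[0,-7,8,0]
After op 17 (-): stack=[3,-12] mem=[0,-7,8,0]
After op 18 (-): stack=[15] mem=[0,-7,8,0]
After op 19 (RCL M2): stack=[15,8] mem=[0,-7,8,0]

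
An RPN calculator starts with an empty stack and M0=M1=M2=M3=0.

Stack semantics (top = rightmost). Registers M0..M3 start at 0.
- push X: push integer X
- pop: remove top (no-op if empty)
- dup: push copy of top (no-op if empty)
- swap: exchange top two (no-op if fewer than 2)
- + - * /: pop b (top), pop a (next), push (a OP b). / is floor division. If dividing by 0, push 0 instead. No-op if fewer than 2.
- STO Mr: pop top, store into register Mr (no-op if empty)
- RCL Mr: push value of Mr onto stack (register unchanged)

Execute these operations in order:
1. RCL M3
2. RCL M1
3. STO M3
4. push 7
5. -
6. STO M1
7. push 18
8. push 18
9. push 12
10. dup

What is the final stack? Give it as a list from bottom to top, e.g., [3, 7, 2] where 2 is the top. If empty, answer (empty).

Answer: [18, 18, 12, 12]

Derivation:
After op 1 (RCL M3): stack=[0] mem=[0,0,0,0]
After op 2 (RCL M1): stack=[0,0] mem=[0,0,0,0]
After op 3 (STO M3): stack=[0] mem=[0,0,0,0]
After op 4 (push 7): stack=[0,7] mem=[0,0,0,0]
After op 5 (-): stack=[-7] mem=[0,0,0,0]
After op 6 (STO M1): stack=[empty] mem=[0,-7,0,0]
After op 7 (push 18): stack=[18] mem=[0,-7,0,0]
After op 8 (push 18): stack=[18,18] mem=[0,-7,0,0]
After op 9 (push 12): stack=[18,18,12] mem=[0,-7,0,0]
After op 10 (dup): stack=[18,18,12,12] mem=[0,-7,0,0]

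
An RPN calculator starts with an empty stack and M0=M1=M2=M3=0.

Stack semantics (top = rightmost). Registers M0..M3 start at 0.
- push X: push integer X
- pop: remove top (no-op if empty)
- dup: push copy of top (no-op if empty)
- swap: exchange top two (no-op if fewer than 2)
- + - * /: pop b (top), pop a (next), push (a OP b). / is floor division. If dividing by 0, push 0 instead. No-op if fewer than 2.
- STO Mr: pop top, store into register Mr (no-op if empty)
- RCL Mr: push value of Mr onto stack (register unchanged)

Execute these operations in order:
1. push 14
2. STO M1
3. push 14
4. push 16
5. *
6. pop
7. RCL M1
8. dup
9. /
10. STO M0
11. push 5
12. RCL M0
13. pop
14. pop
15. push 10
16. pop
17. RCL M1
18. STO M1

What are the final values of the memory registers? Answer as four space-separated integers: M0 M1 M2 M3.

After op 1 (push 14): stack=[14] mem=[0,0,0,0]
After op 2 (STO M1): stack=[empty] mem=[0,14,0,0]
After op 3 (push 14): stack=[14] mem=[0,14,0,0]
After op 4 (push 16): stack=[14,16] mem=[0,14,0,0]
After op 5 (*): stack=[224] mem=[0,14,0,0]
After op 6 (pop): stack=[empty] mem=[0,14,0,0]
After op 7 (RCL M1): stack=[14] mem=[0,14,0,0]
After op 8 (dup): stack=[14,14] mem=[0,14,0,0]
After op 9 (/): stack=[1] mem=[0,14,0,0]
After op 10 (STO M0): stack=[empty] mem=[1,14,0,0]
After op 11 (push 5): stack=[5] mem=[1,14,0,0]
After op 12 (RCL M0): stack=[5,1] mem=[1,14,0,0]
After op 13 (pop): stack=[5] mem=[1,14,0,0]
After op 14 (pop): stack=[empty] mem=[1,14,0,0]
After op 15 (push 10): stack=[10] mem=[1,14,0,0]
After op 16 (pop): stack=[empty] mem=[1,14,0,0]
After op 17 (RCL M1): stack=[14] mem=[1,14,0,0]
After op 18 (STO M1): stack=[empty] mem=[1,14,0,0]

Answer: 1 14 0 0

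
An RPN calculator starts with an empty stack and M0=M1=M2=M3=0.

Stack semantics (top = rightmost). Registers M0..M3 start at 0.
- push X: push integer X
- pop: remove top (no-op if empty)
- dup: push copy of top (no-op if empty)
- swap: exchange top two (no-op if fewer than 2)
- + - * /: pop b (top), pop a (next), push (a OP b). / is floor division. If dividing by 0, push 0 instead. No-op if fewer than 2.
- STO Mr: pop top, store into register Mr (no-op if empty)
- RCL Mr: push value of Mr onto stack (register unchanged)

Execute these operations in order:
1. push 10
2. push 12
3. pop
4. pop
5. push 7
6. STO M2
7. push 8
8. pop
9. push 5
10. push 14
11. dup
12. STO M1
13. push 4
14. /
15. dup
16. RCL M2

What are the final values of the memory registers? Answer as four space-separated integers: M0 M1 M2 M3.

After op 1 (push 10): stack=[10] mem=[0,0,0,0]
After op 2 (push 12): stack=[10,12] mem=[0,0,0,0]
After op 3 (pop): stack=[10] mem=[0,0,0,0]
After op 4 (pop): stack=[empty] mem=[0,0,0,0]
After op 5 (push 7): stack=[7] mem=[0,0,0,0]
After op 6 (STO M2): stack=[empty] mem=[0,0,7,0]
After op 7 (push 8): stack=[8] mem=[0,0,7,0]
After op 8 (pop): stack=[empty] mem=[0,0,7,0]
After op 9 (push 5): stack=[5] mem=[0,0,7,0]
After op 10 (push 14): stack=[5,14] mem=[0,0,7,0]
After op 11 (dup): stack=[5,14,14] mem=[0,0,7,0]
After op 12 (STO M1): stack=[5,14] mem=[0,14,7,0]
After op 13 (push 4): stack=[5,14,4] mem=[0,14,7,0]
After op 14 (/): stack=[5,3] mem=[0,14,7,0]
After op 15 (dup): stack=[5,3,3] mem=[0,14,7,0]
After op 16 (RCL M2): stack=[5,3,3,7] mem=[0,14,7,0]

Answer: 0 14 7 0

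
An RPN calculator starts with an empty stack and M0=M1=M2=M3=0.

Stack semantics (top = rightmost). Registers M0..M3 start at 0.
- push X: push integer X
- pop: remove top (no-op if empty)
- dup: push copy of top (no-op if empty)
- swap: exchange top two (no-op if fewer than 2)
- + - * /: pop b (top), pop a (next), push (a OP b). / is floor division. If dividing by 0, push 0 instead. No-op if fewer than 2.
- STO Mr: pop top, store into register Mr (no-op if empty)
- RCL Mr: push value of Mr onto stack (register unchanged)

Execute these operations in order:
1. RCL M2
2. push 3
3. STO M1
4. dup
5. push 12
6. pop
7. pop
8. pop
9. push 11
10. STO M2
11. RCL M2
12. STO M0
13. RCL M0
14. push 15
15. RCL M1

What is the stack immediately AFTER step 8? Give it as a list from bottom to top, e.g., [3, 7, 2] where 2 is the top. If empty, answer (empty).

After op 1 (RCL M2): stack=[0] mem=[0,0,0,0]
After op 2 (push 3): stack=[0,3] mem=[0,0,0,0]
After op 3 (STO M1): stack=[0] mem=[0,3,0,0]
After op 4 (dup): stack=[0,0] mem=[0,3,0,0]
After op 5 (push 12): stack=[0,0,12] mem=[0,3,0,0]
After op 6 (pop): stack=[0,0] mem=[0,3,0,0]
After op 7 (pop): stack=[0] mem=[0,3,0,0]
After op 8 (pop): stack=[empty] mem=[0,3,0,0]

(empty)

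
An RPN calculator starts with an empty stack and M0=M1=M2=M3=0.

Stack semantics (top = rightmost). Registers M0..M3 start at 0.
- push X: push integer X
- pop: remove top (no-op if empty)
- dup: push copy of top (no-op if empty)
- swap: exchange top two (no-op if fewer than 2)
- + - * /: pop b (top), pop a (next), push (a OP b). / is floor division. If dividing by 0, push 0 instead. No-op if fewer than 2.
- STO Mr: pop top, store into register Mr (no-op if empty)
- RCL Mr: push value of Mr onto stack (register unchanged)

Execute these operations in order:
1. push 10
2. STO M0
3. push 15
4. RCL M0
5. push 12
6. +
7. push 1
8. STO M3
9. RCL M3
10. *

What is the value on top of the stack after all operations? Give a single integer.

Answer: 22

Derivation:
After op 1 (push 10): stack=[10] mem=[0,0,0,0]
After op 2 (STO M0): stack=[empty] mem=[10,0,0,0]
After op 3 (push 15): stack=[15] mem=[10,0,0,0]
After op 4 (RCL M0): stack=[15,10] mem=[10,0,0,0]
After op 5 (push 12): stack=[15,10,12] mem=[10,0,0,0]
After op 6 (+): stack=[15,22] mem=[10,0,0,0]
After op 7 (push 1): stack=[15,22,1] mem=[10,0,0,0]
After op 8 (STO M3): stack=[15,22] mem=[10,0,0,1]
After op 9 (RCL M3): stack=[15,22,1] mem=[10,0,0,1]
After op 10 (*): stack=[15,22] mem=[10,0,0,1]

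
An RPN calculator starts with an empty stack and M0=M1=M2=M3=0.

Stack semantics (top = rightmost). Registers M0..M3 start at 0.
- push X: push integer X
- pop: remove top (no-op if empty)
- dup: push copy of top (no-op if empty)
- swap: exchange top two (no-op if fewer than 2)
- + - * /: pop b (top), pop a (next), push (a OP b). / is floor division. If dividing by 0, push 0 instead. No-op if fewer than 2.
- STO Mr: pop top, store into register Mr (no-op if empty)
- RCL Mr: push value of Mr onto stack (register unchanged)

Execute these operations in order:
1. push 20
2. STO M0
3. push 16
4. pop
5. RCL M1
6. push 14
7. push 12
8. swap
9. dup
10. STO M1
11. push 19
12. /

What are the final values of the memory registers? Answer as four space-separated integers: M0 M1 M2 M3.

Answer: 20 14 0 0

Derivation:
After op 1 (push 20): stack=[20] mem=[0,0,0,0]
After op 2 (STO M0): stack=[empty] mem=[20,0,0,0]
After op 3 (push 16): stack=[16] mem=[20,0,0,0]
After op 4 (pop): stack=[empty] mem=[20,0,0,0]
After op 5 (RCL M1): stack=[0] mem=[20,0,0,0]
After op 6 (push 14): stack=[0,14] mem=[20,0,0,0]
After op 7 (push 12): stack=[0,14,12] mem=[20,0,0,0]
After op 8 (swap): stack=[0,12,14] mem=[20,0,0,0]
After op 9 (dup): stack=[0,12,14,14] mem=[20,0,0,0]
After op 10 (STO M1): stack=[0,12,14] mem=[20,14,0,0]
After op 11 (push 19): stack=[0,12,14,19] mem=[20,14,0,0]
After op 12 (/): stack=[0,12,0] mem=[20,14,0,0]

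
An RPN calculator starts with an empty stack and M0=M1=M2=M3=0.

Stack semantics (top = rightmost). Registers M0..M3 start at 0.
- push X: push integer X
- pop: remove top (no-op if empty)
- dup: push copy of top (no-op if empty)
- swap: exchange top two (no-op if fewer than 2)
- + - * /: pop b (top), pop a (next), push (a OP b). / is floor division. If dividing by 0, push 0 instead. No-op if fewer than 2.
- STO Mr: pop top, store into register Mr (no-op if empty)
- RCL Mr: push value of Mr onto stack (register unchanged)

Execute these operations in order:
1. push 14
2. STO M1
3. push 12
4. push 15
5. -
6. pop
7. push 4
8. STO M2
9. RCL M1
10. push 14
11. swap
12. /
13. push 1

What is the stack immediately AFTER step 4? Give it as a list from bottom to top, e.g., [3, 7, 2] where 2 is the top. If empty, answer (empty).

After op 1 (push 14): stack=[14] mem=[0,0,0,0]
After op 2 (STO M1): stack=[empty] mem=[0,14,0,0]
After op 3 (push 12): stack=[12] mem=[0,14,0,0]
After op 4 (push 15): stack=[12,15] mem=[0,14,0,0]

[12, 15]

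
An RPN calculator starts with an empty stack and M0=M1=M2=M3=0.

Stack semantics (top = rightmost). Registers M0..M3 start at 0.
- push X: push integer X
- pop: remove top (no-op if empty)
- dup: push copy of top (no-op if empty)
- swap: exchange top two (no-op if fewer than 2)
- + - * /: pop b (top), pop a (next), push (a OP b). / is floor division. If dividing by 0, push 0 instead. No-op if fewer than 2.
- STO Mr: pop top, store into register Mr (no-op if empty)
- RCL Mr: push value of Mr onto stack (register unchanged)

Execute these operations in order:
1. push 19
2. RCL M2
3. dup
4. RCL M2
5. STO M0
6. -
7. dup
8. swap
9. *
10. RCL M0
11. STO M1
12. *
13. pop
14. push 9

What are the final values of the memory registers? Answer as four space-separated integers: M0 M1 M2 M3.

Answer: 0 0 0 0

Derivation:
After op 1 (push 19): stack=[19] mem=[0,0,0,0]
After op 2 (RCL M2): stack=[19,0] mem=[0,0,0,0]
After op 3 (dup): stack=[19,0,0] mem=[0,0,0,0]
After op 4 (RCL M2): stack=[19,0,0,0] mem=[0,0,0,0]
After op 5 (STO M0): stack=[19,0,0] mem=[0,0,0,0]
After op 6 (-): stack=[19,0] mem=[0,0,0,0]
After op 7 (dup): stack=[19,0,0] mem=[0,0,0,0]
After op 8 (swap): stack=[19,0,0] mem=[0,0,0,0]
After op 9 (*): stack=[19,0] mem=[0,0,0,0]
After op 10 (RCL M0): stack=[19,0,0] mem=[0,0,0,0]
After op 11 (STO M1): stack=[19,0] mem=[0,0,0,0]
After op 12 (*): stack=[0] mem=[0,0,0,0]
After op 13 (pop): stack=[empty] mem=[0,0,0,0]
After op 14 (push 9): stack=[9] mem=[0,0,0,0]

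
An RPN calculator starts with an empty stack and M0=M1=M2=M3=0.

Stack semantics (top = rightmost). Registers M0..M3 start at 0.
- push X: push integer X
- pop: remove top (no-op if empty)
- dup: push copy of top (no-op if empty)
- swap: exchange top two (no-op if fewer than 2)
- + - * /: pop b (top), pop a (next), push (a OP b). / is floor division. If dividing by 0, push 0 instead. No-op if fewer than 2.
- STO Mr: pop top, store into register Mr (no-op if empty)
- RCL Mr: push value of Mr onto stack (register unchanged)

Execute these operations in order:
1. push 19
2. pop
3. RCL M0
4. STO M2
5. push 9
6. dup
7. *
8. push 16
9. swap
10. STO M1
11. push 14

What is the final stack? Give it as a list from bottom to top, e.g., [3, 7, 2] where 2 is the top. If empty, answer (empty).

Answer: [16, 14]

Derivation:
After op 1 (push 19): stack=[19] mem=[0,0,0,0]
After op 2 (pop): stack=[empty] mem=[0,0,0,0]
After op 3 (RCL M0): stack=[0] mem=[0,0,0,0]
After op 4 (STO M2): stack=[empty] mem=[0,0,0,0]
After op 5 (push 9): stack=[9] mem=[0,0,0,0]
After op 6 (dup): stack=[9,9] mem=[0,0,0,0]
After op 7 (*): stack=[81] mem=[0,0,0,0]
After op 8 (push 16): stack=[81,16] mem=[0,0,0,0]
After op 9 (swap): stack=[16,81] mem=[0,0,0,0]
After op 10 (STO M1): stack=[16] mem=[0,81,0,0]
After op 11 (push 14): stack=[16,14] mem=[0,81,0,0]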